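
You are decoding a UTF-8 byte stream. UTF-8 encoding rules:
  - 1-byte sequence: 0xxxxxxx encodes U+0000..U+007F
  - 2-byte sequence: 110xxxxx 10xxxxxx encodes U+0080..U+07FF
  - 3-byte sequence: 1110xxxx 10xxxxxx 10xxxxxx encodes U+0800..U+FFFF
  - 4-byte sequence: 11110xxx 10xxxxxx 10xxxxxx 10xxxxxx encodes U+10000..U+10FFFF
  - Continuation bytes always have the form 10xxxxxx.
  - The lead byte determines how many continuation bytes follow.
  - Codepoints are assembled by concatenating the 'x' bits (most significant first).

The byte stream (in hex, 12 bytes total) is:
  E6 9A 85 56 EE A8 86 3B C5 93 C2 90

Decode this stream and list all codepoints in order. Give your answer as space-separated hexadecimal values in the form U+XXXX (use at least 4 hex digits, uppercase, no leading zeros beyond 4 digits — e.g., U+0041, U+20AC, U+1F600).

Answer: U+6685 U+0056 U+EA06 U+003B U+0153 U+0090

Derivation:
Byte[0]=E6: 3-byte lead, need 2 cont bytes. acc=0x6
Byte[1]=9A: continuation. acc=(acc<<6)|0x1A=0x19A
Byte[2]=85: continuation. acc=(acc<<6)|0x05=0x6685
Completed: cp=U+6685 (starts at byte 0)
Byte[3]=56: 1-byte ASCII. cp=U+0056
Byte[4]=EE: 3-byte lead, need 2 cont bytes. acc=0xE
Byte[5]=A8: continuation. acc=(acc<<6)|0x28=0x3A8
Byte[6]=86: continuation. acc=(acc<<6)|0x06=0xEA06
Completed: cp=U+EA06 (starts at byte 4)
Byte[7]=3B: 1-byte ASCII. cp=U+003B
Byte[8]=C5: 2-byte lead, need 1 cont bytes. acc=0x5
Byte[9]=93: continuation. acc=(acc<<6)|0x13=0x153
Completed: cp=U+0153 (starts at byte 8)
Byte[10]=C2: 2-byte lead, need 1 cont bytes. acc=0x2
Byte[11]=90: continuation. acc=(acc<<6)|0x10=0x90
Completed: cp=U+0090 (starts at byte 10)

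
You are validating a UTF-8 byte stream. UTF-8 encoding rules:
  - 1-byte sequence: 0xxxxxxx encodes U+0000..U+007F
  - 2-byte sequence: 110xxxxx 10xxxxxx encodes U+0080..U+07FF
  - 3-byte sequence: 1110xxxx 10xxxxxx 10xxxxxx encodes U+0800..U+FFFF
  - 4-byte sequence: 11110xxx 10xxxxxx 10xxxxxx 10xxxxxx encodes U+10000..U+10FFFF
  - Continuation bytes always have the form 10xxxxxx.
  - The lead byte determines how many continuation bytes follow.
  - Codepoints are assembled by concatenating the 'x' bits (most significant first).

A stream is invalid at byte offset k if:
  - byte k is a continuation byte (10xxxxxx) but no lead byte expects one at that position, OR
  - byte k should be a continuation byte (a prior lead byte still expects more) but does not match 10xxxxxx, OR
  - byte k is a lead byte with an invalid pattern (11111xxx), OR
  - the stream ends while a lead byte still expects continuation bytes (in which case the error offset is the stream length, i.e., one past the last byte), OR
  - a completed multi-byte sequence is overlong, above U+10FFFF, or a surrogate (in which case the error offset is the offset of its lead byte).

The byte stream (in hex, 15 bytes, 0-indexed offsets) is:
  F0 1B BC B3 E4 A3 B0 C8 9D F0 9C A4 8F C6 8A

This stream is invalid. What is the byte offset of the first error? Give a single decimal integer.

Answer: 1

Derivation:
Byte[0]=F0: 4-byte lead, need 3 cont bytes. acc=0x0
Byte[1]=1B: expected 10xxxxxx continuation. INVALID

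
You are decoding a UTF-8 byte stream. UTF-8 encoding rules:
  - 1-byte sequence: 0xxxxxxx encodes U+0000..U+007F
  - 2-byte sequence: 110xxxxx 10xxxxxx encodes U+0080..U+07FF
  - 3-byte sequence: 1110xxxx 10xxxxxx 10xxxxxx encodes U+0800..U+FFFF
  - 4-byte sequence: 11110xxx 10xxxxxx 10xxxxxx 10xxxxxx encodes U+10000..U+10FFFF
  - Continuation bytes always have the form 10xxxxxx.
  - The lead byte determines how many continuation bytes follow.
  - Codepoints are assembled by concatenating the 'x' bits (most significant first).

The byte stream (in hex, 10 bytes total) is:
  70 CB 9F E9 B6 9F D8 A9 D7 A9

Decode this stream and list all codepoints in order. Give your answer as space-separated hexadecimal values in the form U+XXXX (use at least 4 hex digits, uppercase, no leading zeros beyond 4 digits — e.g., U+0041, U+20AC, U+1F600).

Byte[0]=70: 1-byte ASCII. cp=U+0070
Byte[1]=CB: 2-byte lead, need 1 cont bytes. acc=0xB
Byte[2]=9F: continuation. acc=(acc<<6)|0x1F=0x2DF
Completed: cp=U+02DF (starts at byte 1)
Byte[3]=E9: 3-byte lead, need 2 cont bytes. acc=0x9
Byte[4]=B6: continuation. acc=(acc<<6)|0x36=0x276
Byte[5]=9F: continuation. acc=(acc<<6)|0x1F=0x9D9F
Completed: cp=U+9D9F (starts at byte 3)
Byte[6]=D8: 2-byte lead, need 1 cont bytes. acc=0x18
Byte[7]=A9: continuation. acc=(acc<<6)|0x29=0x629
Completed: cp=U+0629 (starts at byte 6)
Byte[8]=D7: 2-byte lead, need 1 cont bytes. acc=0x17
Byte[9]=A9: continuation. acc=(acc<<6)|0x29=0x5E9
Completed: cp=U+05E9 (starts at byte 8)

Answer: U+0070 U+02DF U+9D9F U+0629 U+05E9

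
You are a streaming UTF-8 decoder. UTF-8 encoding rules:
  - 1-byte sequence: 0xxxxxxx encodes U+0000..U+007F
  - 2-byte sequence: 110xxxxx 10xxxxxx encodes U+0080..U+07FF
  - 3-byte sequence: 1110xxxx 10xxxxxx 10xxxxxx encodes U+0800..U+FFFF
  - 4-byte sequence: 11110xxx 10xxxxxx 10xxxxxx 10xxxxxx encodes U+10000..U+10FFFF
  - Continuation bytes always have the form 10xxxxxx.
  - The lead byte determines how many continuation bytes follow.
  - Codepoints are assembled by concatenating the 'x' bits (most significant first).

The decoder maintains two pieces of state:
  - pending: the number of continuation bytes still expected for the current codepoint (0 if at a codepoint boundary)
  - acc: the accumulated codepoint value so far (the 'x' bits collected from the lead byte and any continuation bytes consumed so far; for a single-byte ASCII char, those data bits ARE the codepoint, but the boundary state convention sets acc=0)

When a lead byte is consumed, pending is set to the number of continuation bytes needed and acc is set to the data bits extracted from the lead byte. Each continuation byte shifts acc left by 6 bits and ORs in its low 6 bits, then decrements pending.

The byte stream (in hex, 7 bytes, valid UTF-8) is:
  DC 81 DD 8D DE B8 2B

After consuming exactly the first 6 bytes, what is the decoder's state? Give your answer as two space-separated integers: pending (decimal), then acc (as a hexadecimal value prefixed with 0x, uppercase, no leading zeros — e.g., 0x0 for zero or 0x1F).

Byte[0]=DC: 2-byte lead. pending=1, acc=0x1C
Byte[1]=81: continuation. acc=(acc<<6)|0x01=0x701, pending=0
Byte[2]=DD: 2-byte lead. pending=1, acc=0x1D
Byte[3]=8D: continuation. acc=(acc<<6)|0x0D=0x74D, pending=0
Byte[4]=DE: 2-byte lead. pending=1, acc=0x1E
Byte[5]=B8: continuation. acc=(acc<<6)|0x38=0x7B8, pending=0

Answer: 0 0x7B8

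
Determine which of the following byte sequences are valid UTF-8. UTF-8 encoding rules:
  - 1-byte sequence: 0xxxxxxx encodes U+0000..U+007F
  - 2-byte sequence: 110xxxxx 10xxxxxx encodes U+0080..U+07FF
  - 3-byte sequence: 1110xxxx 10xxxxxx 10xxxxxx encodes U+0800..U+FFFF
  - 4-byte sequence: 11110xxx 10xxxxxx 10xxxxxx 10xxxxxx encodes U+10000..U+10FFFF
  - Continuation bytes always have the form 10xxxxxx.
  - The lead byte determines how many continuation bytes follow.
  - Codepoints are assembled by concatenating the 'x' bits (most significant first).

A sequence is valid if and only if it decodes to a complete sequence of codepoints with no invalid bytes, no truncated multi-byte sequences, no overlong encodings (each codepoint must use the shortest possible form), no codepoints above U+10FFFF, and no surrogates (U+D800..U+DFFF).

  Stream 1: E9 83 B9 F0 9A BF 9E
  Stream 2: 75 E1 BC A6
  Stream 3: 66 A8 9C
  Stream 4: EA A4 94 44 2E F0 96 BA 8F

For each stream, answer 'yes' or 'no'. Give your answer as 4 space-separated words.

Answer: yes yes no yes

Derivation:
Stream 1: decodes cleanly. VALID
Stream 2: decodes cleanly. VALID
Stream 3: error at byte offset 1. INVALID
Stream 4: decodes cleanly. VALID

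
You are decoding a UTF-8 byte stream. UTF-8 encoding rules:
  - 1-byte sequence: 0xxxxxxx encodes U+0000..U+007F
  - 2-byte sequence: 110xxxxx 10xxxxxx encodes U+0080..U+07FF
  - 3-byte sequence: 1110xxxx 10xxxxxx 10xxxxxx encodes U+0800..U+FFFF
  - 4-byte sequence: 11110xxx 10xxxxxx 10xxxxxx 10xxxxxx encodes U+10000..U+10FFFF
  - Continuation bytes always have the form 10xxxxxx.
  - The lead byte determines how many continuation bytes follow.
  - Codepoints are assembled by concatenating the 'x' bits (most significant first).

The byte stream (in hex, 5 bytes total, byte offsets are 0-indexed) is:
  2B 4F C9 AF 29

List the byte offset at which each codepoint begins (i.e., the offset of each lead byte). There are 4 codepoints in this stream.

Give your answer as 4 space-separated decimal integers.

Byte[0]=2B: 1-byte ASCII. cp=U+002B
Byte[1]=4F: 1-byte ASCII. cp=U+004F
Byte[2]=C9: 2-byte lead, need 1 cont bytes. acc=0x9
Byte[3]=AF: continuation. acc=(acc<<6)|0x2F=0x26F
Completed: cp=U+026F (starts at byte 2)
Byte[4]=29: 1-byte ASCII. cp=U+0029

Answer: 0 1 2 4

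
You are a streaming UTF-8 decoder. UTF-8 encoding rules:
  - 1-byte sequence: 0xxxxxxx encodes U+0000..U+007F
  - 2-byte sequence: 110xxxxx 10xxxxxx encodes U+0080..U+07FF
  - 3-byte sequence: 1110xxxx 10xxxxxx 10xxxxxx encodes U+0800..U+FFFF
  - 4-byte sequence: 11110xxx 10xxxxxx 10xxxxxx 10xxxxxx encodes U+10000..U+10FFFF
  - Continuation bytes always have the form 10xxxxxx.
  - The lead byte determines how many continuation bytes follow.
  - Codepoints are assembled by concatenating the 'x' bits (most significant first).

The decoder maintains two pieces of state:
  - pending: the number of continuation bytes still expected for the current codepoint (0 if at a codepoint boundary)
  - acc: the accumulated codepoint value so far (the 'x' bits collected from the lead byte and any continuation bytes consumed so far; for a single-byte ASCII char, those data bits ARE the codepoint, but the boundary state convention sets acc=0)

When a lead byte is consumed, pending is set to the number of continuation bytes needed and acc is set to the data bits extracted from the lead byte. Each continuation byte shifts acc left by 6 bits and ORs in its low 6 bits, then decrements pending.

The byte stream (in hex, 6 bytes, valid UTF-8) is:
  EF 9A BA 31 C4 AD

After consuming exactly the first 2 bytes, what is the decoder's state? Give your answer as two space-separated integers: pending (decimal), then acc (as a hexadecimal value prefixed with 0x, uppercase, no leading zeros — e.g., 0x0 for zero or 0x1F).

Byte[0]=EF: 3-byte lead. pending=2, acc=0xF
Byte[1]=9A: continuation. acc=(acc<<6)|0x1A=0x3DA, pending=1

Answer: 1 0x3DA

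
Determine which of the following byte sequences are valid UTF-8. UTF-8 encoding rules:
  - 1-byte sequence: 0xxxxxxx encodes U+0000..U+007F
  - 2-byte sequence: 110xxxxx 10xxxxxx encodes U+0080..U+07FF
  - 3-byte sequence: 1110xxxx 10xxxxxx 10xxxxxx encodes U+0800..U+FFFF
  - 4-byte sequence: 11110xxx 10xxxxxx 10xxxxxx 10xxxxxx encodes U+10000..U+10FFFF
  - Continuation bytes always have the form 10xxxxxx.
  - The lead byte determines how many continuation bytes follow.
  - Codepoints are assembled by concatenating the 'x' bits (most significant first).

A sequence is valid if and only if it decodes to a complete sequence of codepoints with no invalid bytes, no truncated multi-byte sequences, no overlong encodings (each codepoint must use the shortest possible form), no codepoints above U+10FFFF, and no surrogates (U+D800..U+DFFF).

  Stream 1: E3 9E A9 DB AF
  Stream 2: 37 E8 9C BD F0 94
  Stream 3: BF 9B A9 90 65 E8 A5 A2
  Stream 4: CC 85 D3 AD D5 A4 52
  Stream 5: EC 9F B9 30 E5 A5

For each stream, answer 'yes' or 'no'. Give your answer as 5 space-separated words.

Stream 1: decodes cleanly. VALID
Stream 2: error at byte offset 6. INVALID
Stream 3: error at byte offset 0. INVALID
Stream 4: decodes cleanly. VALID
Stream 5: error at byte offset 6. INVALID

Answer: yes no no yes no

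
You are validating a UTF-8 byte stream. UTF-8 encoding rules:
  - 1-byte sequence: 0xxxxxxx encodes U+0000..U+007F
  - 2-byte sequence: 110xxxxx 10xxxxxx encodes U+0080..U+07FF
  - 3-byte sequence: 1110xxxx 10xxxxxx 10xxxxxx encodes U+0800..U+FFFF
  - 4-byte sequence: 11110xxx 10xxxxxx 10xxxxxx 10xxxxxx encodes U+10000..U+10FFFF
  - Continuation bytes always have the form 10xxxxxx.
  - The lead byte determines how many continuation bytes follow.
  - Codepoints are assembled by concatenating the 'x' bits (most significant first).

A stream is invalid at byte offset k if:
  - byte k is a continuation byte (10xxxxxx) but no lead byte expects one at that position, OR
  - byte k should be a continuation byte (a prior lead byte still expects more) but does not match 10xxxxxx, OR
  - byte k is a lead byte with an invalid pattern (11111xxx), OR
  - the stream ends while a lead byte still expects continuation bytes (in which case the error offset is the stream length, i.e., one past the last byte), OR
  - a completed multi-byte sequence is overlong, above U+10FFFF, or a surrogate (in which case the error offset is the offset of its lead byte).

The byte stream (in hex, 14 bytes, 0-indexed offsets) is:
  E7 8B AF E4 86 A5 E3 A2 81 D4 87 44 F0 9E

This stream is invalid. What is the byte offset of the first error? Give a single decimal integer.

Byte[0]=E7: 3-byte lead, need 2 cont bytes. acc=0x7
Byte[1]=8B: continuation. acc=(acc<<6)|0x0B=0x1CB
Byte[2]=AF: continuation. acc=(acc<<6)|0x2F=0x72EF
Completed: cp=U+72EF (starts at byte 0)
Byte[3]=E4: 3-byte lead, need 2 cont bytes. acc=0x4
Byte[4]=86: continuation. acc=(acc<<6)|0x06=0x106
Byte[5]=A5: continuation. acc=(acc<<6)|0x25=0x41A5
Completed: cp=U+41A5 (starts at byte 3)
Byte[6]=E3: 3-byte lead, need 2 cont bytes. acc=0x3
Byte[7]=A2: continuation. acc=(acc<<6)|0x22=0xE2
Byte[8]=81: continuation. acc=(acc<<6)|0x01=0x3881
Completed: cp=U+3881 (starts at byte 6)
Byte[9]=D4: 2-byte lead, need 1 cont bytes. acc=0x14
Byte[10]=87: continuation. acc=(acc<<6)|0x07=0x507
Completed: cp=U+0507 (starts at byte 9)
Byte[11]=44: 1-byte ASCII. cp=U+0044
Byte[12]=F0: 4-byte lead, need 3 cont bytes. acc=0x0
Byte[13]=9E: continuation. acc=(acc<<6)|0x1E=0x1E
Byte[14]: stream ended, expected continuation. INVALID

Answer: 14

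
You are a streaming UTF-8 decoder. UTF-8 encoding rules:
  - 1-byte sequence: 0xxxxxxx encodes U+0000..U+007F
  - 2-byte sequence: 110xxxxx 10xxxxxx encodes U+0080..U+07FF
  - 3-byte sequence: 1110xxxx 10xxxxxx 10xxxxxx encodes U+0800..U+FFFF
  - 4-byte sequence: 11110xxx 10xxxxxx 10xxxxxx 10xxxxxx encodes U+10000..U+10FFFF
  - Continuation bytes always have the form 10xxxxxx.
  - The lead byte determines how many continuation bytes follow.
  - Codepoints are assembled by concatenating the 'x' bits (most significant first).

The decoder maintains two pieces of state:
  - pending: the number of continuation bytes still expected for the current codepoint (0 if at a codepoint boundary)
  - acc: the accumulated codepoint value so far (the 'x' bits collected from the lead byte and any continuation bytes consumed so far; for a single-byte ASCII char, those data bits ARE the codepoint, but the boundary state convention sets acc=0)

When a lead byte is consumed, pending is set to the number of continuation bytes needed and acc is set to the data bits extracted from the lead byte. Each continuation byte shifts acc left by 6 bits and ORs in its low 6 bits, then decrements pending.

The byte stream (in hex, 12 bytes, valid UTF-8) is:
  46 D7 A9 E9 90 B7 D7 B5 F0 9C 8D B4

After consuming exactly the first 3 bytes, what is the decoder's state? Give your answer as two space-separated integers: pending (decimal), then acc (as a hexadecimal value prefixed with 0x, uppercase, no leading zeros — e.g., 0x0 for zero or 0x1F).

Answer: 0 0x5E9

Derivation:
Byte[0]=46: 1-byte. pending=0, acc=0x0
Byte[1]=D7: 2-byte lead. pending=1, acc=0x17
Byte[2]=A9: continuation. acc=(acc<<6)|0x29=0x5E9, pending=0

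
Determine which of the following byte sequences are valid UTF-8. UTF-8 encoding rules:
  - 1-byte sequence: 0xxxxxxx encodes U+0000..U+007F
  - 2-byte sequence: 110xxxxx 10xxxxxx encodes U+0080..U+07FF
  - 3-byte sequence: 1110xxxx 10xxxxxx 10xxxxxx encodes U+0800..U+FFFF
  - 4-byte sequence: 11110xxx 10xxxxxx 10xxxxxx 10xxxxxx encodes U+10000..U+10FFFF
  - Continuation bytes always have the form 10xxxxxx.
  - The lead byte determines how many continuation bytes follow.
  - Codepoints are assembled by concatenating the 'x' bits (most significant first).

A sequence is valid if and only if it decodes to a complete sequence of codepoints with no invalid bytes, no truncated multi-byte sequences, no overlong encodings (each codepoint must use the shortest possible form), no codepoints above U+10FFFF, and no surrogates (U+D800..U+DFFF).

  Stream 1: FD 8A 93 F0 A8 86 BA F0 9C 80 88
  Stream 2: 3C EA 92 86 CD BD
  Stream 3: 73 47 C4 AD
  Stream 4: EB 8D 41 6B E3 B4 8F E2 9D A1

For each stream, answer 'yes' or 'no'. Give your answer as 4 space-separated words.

Stream 1: error at byte offset 0. INVALID
Stream 2: decodes cleanly. VALID
Stream 3: decodes cleanly. VALID
Stream 4: error at byte offset 2. INVALID

Answer: no yes yes no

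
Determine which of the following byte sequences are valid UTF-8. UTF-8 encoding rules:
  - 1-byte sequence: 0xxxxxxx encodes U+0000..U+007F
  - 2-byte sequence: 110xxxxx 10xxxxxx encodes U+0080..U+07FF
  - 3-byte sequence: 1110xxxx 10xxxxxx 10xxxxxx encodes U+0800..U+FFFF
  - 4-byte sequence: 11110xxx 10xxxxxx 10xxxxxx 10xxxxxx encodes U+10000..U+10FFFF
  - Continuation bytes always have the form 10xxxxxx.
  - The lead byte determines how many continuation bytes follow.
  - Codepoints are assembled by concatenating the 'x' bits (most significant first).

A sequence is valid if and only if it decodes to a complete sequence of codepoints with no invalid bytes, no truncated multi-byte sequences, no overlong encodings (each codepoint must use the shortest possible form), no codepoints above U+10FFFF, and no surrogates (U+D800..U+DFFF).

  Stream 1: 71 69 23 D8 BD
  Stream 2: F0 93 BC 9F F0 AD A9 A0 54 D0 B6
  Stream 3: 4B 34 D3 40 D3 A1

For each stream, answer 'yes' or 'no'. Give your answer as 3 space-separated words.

Stream 1: decodes cleanly. VALID
Stream 2: decodes cleanly. VALID
Stream 3: error at byte offset 3. INVALID

Answer: yes yes no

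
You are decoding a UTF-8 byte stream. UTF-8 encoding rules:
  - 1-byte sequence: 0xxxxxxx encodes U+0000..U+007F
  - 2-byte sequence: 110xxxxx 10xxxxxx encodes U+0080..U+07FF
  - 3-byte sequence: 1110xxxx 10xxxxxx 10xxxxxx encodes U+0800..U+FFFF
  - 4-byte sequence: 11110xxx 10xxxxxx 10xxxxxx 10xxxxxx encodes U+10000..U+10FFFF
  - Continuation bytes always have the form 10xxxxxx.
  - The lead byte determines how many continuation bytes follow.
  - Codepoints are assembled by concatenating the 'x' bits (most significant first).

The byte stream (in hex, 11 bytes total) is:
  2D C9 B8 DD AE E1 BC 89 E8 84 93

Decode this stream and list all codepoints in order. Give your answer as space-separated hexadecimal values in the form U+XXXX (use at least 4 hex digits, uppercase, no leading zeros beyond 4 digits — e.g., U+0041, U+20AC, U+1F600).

Byte[0]=2D: 1-byte ASCII. cp=U+002D
Byte[1]=C9: 2-byte lead, need 1 cont bytes. acc=0x9
Byte[2]=B8: continuation. acc=(acc<<6)|0x38=0x278
Completed: cp=U+0278 (starts at byte 1)
Byte[3]=DD: 2-byte lead, need 1 cont bytes. acc=0x1D
Byte[4]=AE: continuation. acc=(acc<<6)|0x2E=0x76E
Completed: cp=U+076E (starts at byte 3)
Byte[5]=E1: 3-byte lead, need 2 cont bytes. acc=0x1
Byte[6]=BC: continuation. acc=(acc<<6)|0x3C=0x7C
Byte[7]=89: continuation. acc=(acc<<6)|0x09=0x1F09
Completed: cp=U+1F09 (starts at byte 5)
Byte[8]=E8: 3-byte lead, need 2 cont bytes. acc=0x8
Byte[9]=84: continuation. acc=(acc<<6)|0x04=0x204
Byte[10]=93: continuation. acc=(acc<<6)|0x13=0x8113
Completed: cp=U+8113 (starts at byte 8)

Answer: U+002D U+0278 U+076E U+1F09 U+8113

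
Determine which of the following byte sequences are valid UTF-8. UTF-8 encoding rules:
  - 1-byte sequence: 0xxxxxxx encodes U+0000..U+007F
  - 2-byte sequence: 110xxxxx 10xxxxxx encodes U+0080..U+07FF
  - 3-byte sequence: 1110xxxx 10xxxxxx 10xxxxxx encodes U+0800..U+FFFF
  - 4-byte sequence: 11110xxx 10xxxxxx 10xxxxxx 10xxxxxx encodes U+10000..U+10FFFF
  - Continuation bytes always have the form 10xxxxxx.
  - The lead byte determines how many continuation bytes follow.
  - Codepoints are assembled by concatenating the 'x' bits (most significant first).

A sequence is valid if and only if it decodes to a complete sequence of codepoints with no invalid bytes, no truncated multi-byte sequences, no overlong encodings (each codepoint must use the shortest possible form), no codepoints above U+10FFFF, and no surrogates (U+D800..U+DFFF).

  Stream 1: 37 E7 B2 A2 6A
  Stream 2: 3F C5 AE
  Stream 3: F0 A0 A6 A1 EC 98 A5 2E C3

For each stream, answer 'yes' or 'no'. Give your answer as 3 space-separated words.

Answer: yes yes no

Derivation:
Stream 1: decodes cleanly. VALID
Stream 2: decodes cleanly. VALID
Stream 3: error at byte offset 9. INVALID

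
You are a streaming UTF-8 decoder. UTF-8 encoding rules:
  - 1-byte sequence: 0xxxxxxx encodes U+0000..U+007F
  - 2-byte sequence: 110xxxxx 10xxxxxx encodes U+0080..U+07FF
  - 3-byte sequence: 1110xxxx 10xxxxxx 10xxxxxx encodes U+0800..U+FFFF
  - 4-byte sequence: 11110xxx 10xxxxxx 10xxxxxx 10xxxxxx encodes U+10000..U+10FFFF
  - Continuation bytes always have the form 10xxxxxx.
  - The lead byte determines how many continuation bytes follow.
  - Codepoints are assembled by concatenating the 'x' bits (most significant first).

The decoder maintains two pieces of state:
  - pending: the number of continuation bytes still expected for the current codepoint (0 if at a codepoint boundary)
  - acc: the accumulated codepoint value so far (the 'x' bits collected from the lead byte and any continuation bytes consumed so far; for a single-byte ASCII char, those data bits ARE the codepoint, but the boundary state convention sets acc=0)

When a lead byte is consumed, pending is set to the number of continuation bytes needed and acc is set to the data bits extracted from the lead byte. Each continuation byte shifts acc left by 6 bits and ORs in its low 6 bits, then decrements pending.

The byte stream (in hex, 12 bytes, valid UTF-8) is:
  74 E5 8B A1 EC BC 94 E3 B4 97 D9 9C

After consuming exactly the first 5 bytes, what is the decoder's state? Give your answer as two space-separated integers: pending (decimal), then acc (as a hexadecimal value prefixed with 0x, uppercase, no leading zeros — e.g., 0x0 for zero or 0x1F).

Byte[0]=74: 1-byte. pending=0, acc=0x0
Byte[1]=E5: 3-byte lead. pending=2, acc=0x5
Byte[2]=8B: continuation. acc=(acc<<6)|0x0B=0x14B, pending=1
Byte[3]=A1: continuation. acc=(acc<<6)|0x21=0x52E1, pending=0
Byte[4]=EC: 3-byte lead. pending=2, acc=0xC

Answer: 2 0xC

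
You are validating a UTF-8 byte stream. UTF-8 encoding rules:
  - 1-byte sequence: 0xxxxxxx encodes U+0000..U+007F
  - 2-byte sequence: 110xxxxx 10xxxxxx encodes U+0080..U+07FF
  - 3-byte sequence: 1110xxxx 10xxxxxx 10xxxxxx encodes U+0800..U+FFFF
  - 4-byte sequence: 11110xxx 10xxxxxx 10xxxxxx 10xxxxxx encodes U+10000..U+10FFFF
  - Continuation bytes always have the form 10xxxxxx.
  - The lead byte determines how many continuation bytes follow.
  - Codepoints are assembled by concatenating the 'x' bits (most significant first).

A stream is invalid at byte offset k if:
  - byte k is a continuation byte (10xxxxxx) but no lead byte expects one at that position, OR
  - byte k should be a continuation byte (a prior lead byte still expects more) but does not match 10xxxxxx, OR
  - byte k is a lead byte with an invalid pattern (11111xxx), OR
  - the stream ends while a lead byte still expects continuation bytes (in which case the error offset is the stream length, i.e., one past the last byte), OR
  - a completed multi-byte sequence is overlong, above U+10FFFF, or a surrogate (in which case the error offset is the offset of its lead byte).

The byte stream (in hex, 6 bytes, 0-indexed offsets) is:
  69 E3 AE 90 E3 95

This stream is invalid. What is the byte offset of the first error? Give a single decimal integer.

Byte[0]=69: 1-byte ASCII. cp=U+0069
Byte[1]=E3: 3-byte lead, need 2 cont bytes. acc=0x3
Byte[2]=AE: continuation. acc=(acc<<6)|0x2E=0xEE
Byte[3]=90: continuation. acc=(acc<<6)|0x10=0x3B90
Completed: cp=U+3B90 (starts at byte 1)
Byte[4]=E3: 3-byte lead, need 2 cont bytes. acc=0x3
Byte[5]=95: continuation. acc=(acc<<6)|0x15=0xD5
Byte[6]: stream ended, expected continuation. INVALID

Answer: 6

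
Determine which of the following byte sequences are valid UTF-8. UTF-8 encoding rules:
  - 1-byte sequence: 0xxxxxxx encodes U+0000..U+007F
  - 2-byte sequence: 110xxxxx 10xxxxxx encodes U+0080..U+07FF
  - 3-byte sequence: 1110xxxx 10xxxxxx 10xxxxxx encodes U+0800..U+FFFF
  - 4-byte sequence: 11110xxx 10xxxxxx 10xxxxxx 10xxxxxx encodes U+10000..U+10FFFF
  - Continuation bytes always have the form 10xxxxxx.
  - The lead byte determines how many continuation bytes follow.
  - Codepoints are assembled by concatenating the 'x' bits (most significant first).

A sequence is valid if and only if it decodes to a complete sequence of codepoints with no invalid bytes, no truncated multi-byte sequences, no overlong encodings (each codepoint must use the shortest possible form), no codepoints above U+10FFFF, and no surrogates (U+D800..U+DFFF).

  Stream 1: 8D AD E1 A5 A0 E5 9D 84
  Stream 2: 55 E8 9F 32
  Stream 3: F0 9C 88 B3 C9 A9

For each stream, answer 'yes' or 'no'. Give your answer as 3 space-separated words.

Stream 1: error at byte offset 0. INVALID
Stream 2: error at byte offset 3. INVALID
Stream 3: decodes cleanly. VALID

Answer: no no yes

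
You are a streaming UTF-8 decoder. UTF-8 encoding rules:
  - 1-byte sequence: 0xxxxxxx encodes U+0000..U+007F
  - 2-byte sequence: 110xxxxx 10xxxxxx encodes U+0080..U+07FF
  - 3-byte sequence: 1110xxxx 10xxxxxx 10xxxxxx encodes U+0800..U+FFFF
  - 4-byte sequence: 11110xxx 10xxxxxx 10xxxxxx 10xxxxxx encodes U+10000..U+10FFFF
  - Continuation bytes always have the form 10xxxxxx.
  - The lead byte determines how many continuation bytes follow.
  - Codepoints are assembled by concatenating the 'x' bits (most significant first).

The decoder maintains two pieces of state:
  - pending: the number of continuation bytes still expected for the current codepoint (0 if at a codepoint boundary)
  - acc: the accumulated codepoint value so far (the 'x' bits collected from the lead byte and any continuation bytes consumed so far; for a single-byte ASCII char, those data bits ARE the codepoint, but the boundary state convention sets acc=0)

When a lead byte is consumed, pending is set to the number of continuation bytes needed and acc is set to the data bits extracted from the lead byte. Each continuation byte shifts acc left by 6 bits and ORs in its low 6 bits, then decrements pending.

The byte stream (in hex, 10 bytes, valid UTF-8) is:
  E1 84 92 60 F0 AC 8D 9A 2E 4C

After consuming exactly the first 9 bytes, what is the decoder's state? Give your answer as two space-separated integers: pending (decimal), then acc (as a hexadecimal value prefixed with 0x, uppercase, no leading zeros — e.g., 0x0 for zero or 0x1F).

Answer: 0 0x0

Derivation:
Byte[0]=E1: 3-byte lead. pending=2, acc=0x1
Byte[1]=84: continuation. acc=(acc<<6)|0x04=0x44, pending=1
Byte[2]=92: continuation. acc=(acc<<6)|0x12=0x1112, pending=0
Byte[3]=60: 1-byte. pending=0, acc=0x0
Byte[4]=F0: 4-byte lead. pending=3, acc=0x0
Byte[5]=AC: continuation. acc=(acc<<6)|0x2C=0x2C, pending=2
Byte[6]=8D: continuation. acc=(acc<<6)|0x0D=0xB0D, pending=1
Byte[7]=9A: continuation. acc=(acc<<6)|0x1A=0x2C35A, pending=0
Byte[8]=2E: 1-byte. pending=0, acc=0x0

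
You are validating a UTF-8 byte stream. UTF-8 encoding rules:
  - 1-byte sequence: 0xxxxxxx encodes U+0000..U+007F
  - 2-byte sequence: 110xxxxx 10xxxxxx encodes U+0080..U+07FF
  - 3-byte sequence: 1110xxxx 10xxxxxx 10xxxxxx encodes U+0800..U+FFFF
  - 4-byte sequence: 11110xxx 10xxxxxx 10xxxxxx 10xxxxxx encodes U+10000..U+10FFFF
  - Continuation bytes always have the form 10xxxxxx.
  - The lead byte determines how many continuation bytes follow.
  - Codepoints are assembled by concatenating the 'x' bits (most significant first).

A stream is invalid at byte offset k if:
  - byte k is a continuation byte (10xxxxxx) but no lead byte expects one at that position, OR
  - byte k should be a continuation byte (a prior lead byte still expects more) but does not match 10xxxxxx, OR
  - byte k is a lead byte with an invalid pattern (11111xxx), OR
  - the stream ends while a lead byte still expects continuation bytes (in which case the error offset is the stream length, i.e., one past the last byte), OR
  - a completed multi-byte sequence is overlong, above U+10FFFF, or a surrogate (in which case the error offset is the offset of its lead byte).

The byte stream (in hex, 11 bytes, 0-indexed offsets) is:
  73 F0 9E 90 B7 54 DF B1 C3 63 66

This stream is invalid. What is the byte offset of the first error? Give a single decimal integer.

Answer: 9

Derivation:
Byte[0]=73: 1-byte ASCII. cp=U+0073
Byte[1]=F0: 4-byte lead, need 3 cont bytes. acc=0x0
Byte[2]=9E: continuation. acc=(acc<<6)|0x1E=0x1E
Byte[3]=90: continuation. acc=(acc<<6)|0x10=0x790
Byte[4]=B7: continuation. acc=(acc<<6)|0x37=0x1E437
Completed: cp=U+1E437 (starts at byte 1)
Byte[5]=54: 1-byte ASCII. cp=U+0054
Byte[6]=DF: 2-byte lead, need 1 cont bytes. acc=0x1F
Byte[7]=B1: continuation. acc=(acc<<6)|0x31=0x7F1
Completed: cp=U+07F1 (starts at byte 6)
Byte[8]=C3: 2-byte lead, need 1 cont bytes. acc=0x3
Byte[9]=63: expected 10xxxxxx continuation. INVALID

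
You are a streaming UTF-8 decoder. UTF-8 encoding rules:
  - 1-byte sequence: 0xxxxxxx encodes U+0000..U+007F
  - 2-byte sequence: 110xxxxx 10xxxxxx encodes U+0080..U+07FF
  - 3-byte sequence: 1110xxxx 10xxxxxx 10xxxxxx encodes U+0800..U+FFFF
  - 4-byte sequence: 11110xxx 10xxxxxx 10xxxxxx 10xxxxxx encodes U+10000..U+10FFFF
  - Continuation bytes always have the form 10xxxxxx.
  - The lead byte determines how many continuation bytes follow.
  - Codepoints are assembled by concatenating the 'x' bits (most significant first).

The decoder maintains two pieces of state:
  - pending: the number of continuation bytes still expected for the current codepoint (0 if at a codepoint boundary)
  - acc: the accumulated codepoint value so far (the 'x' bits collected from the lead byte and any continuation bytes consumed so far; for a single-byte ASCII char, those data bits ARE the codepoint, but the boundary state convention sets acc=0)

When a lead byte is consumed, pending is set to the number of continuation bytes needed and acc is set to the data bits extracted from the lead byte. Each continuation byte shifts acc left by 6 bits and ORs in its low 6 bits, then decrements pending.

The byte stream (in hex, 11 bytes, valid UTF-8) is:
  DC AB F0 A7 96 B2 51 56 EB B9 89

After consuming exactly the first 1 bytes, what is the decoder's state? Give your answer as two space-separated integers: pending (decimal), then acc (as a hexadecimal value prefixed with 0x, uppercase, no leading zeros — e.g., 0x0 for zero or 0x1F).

Byte[0]=DC: 2-byte lead. pending=1, acc=0x1C

Answer: 1 0x1C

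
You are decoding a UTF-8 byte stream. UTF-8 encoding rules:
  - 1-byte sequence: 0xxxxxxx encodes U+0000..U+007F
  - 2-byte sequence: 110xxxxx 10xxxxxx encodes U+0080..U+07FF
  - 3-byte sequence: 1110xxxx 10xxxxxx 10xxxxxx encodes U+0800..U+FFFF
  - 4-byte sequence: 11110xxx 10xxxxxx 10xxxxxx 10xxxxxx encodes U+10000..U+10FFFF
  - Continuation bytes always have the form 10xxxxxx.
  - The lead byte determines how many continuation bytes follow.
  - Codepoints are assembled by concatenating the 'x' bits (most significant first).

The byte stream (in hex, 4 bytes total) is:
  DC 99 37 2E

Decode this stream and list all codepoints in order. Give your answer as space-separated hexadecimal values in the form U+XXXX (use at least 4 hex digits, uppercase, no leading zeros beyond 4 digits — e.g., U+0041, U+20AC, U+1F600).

Answer: U+0719 U+0037 U+002E

Derivation:
Byte[0]=DC: 2-byte lead, need 1 cont bytes. acc=0x1C
Byte[1]=99: continuation. acc=(acc<<6)|0x19=0x719
Completed: cp=U+0719 (starts at byte 0)
Byte[2]=37: 1-byte ASCII. cp=U+0037
Byte[3]=2E: 1-byte ASCII. cp=U+002E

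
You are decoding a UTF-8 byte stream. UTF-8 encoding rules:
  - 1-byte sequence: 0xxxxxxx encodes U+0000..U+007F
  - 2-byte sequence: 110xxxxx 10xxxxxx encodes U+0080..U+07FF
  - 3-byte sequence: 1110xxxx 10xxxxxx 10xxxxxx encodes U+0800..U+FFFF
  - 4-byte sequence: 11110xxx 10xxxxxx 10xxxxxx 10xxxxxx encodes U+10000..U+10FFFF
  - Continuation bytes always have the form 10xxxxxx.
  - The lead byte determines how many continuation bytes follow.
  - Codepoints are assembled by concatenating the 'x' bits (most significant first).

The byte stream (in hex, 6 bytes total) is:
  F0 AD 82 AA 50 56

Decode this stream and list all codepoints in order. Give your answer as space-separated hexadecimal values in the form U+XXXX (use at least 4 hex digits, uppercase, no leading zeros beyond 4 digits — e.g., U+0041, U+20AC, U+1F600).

Answer: U+2D0AA U+0050 U+0056

Derivation:
Byte[0]=F0: 4-byte lead, need 3 cont bytes. acc=0x0
Byte[1]=AD: continuation. acc=(acc<<6)|0x2D=0x2D
Byte[2]=82: continuation. acc=(acc<<6)|0x02=0xB42
Byte[3]=AA: continuation. acc=(acc<<6)|0x2A=0x2D0AA
Completed: cp=U+2D0AA (starts at byte 0)
Byte[4]=50: 1-byte ASCII. cp=U+0050
Byte[5]=56: 1-byte ASCII. cp=U+0056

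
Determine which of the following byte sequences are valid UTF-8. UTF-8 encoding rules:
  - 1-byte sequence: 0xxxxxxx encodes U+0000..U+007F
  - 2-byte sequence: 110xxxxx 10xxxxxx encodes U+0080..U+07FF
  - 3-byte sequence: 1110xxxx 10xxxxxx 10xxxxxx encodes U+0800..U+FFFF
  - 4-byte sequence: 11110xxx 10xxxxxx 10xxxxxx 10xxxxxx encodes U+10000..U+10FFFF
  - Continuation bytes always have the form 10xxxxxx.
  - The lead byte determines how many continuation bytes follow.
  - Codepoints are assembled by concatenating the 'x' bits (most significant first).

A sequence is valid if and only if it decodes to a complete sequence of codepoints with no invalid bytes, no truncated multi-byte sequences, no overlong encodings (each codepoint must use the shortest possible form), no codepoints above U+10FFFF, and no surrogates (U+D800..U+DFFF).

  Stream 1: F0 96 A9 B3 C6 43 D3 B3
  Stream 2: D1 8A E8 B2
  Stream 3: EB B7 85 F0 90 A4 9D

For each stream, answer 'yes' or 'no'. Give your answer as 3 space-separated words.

Stream 1: error at byte offset 5. INVALID
Stream 2: error at byte offset 4. INVALID
Stream 3: decodes cleanly. VALID

Answer: no no yes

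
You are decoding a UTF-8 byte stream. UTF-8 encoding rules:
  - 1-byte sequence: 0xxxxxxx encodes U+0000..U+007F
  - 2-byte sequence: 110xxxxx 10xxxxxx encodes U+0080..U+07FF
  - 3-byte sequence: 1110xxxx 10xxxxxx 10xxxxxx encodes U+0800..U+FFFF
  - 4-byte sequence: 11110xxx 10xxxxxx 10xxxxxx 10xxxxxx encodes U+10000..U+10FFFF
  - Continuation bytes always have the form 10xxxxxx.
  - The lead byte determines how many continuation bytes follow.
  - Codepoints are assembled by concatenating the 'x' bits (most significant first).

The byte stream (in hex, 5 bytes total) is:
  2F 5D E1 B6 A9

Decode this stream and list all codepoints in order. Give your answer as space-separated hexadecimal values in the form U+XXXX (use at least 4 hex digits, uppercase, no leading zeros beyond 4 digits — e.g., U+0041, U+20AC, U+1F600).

Byte[0]=2F: 1-byte ASCII. cp=U+002F
Byte[1]=5D: 1-byte ASCII. cp=U+005D
Byte[2]=E1: 3-byte lead, need 2 cont bytes. acc=0x1
Byte[3]=B6: continuation. acc=(acc<<6)|0x36=0x76
Byte[4]=A9: continuation. acc=(acc<<6)|0x29=0x1DA9
Completed: cp=U+1DA9 (starts at byte 2)

Answer: U+002F U+005D U+1DA9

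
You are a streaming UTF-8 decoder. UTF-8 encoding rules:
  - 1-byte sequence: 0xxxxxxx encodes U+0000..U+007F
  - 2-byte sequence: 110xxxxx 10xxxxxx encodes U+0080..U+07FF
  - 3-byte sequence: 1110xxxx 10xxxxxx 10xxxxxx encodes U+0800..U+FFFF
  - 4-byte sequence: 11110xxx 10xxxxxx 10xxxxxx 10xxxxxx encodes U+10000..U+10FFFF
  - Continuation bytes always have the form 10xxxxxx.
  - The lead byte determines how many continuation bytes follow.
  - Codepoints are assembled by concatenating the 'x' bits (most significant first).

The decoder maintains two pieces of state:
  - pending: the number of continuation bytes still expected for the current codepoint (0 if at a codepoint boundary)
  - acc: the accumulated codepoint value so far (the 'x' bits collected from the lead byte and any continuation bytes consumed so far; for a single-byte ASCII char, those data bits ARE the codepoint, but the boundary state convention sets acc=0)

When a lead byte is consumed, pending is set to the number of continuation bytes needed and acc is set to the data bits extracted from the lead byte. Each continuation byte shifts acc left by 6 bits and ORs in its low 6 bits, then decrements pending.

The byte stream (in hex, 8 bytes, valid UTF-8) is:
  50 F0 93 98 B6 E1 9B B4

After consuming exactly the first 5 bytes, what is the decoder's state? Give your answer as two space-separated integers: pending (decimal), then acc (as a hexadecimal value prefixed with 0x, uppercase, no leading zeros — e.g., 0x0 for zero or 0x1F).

Answer: 0 0x13636

Derivation:
Byte[0]=50: 1-byte. pending=0, acc=0x0
Byte[1]=F0: 4-byte lead. pending=3, acc=0x0
Byte[2]=93: continuation. acc=(acc<<6)|0x13=0x13, pending=2
Byte[3]=98: continuation. acc=(acc<<6)|0x18=0x4D8, pending=1
Byte[4]=B6: continuation. acc=(acc<<6)|0x36=0x13636, pending=0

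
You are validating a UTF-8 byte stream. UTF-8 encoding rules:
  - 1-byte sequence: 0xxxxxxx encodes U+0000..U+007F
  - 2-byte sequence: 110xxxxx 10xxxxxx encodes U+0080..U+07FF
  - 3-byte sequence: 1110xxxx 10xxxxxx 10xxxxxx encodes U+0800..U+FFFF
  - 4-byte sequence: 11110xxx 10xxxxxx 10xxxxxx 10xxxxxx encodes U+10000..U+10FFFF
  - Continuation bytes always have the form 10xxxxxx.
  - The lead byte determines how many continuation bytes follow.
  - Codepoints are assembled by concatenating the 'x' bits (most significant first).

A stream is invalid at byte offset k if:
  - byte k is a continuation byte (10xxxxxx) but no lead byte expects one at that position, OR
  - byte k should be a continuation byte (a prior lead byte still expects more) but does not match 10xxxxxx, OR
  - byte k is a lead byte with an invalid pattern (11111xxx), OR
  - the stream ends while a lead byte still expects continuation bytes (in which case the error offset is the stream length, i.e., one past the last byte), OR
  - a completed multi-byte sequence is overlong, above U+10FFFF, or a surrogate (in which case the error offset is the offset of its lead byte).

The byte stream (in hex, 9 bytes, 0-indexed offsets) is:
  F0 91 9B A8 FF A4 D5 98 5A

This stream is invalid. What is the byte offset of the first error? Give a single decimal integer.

Byte[0]=F0: 4-byte lead, need 3 cont bytes. acc=0x0
Byte[1]=91: continuation. acc=(acc<<6)|0x11=0x11
Byte[2]=9B: continuation. acc=(acc<<6)|0x1B=0x45B
Byte[3]=A8: continuation. acc=(acc<<6)|0x28=0x116E8
Completed: cp=U+116E8 (starts at byte 0)
Byte[4]=FF: INVALID lead byte (not 0xxx/110x/1110/11110)

Answer: 4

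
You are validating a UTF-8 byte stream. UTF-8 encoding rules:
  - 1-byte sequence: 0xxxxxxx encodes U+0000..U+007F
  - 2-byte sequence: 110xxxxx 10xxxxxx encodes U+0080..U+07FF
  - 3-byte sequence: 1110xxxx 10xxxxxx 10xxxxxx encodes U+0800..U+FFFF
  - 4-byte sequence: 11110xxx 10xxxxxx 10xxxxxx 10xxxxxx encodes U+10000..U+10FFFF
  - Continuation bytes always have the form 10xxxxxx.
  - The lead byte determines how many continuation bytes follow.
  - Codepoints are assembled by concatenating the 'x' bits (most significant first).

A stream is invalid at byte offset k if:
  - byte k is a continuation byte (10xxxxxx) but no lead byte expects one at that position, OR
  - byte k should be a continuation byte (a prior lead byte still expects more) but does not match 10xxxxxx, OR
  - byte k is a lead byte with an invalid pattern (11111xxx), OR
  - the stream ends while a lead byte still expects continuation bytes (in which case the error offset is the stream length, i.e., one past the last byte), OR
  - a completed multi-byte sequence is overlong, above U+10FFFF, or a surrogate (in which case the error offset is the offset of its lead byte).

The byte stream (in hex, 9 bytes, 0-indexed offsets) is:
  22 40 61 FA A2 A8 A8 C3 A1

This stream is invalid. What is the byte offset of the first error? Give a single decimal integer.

Byte[0]=22: 1-byte ASCII. cp=U+0022
Byte[1]=40: 1-byte ASCII. cp=U+0040
Byte[2]=61: 1-byte ASCII. cp=U+0061
Byte[3]=FA: INVALID lead byte (not 0xxx/110x/1110/11110)

Answer: 3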